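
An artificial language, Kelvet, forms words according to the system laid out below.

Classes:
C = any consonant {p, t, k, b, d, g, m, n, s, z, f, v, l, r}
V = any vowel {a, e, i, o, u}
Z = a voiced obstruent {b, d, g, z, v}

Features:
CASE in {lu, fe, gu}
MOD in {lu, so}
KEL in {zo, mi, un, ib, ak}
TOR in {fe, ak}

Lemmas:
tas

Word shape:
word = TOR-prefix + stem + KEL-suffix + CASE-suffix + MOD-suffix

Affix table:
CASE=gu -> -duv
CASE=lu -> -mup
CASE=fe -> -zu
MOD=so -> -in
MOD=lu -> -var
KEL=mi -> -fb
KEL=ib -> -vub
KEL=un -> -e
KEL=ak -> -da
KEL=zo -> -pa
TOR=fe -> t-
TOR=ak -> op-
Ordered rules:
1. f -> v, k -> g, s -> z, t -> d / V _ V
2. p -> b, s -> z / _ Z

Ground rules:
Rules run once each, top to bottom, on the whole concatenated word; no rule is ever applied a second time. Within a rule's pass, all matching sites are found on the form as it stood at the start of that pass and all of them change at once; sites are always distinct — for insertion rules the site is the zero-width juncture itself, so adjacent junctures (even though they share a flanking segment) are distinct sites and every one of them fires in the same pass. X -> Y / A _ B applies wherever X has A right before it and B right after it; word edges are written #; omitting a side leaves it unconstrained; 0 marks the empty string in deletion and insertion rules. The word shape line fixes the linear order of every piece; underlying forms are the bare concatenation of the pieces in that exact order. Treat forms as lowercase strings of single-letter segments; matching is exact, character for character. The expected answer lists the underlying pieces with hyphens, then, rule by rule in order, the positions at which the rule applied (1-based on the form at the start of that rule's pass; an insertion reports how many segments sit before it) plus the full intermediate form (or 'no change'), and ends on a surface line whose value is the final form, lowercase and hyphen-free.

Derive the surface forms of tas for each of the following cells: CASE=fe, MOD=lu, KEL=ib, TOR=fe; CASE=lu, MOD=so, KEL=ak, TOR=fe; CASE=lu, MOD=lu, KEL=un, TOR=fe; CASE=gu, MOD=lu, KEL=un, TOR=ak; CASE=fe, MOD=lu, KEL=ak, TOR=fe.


cell CASE=fe, MOD=lu, KEL=ib, TOR=fe:
underlying: t-tas-vub-zu-var
1. f -> v, k -> g, s -> z, t -> d / V _ V: no change
2. p -> b, s -> z / _ Z: fires at position(s) 4: ttazvubzuvar
surface: ttazvubzuvar

cell CASE=lu, MOD=so, KEL=ak, TOR=fe:
underlying: t-tas-da-mup-in
1. f -> v, k -> g, s -> z, t -> d / V _ V: no change
2. p -> b, s -> z / _ Z: fires at position(s) 4: ttazdamupin
surface: ttazdamupin

cell CASE=lu, MOD=lu, KEL=un, TOR=fe:
underlying: t-tas-e-mup-var
1. f -> v, k -> g, s -> z, t -> d / V _ V: fires at position(s) 4: ttazemupvar
2. p -> b, s -> z / _ Z: fires at position(s) 8: ttazemubvar
surface: ttazemubvar

cell CASE=gu, MOD=lu, KEL=un, TOR=ak:
underlying: op-tas-e-duv-var
1. f -> v, k -> g, s -> z, t -> d / V _ V: fires at position(s) 5: optazeduvvar
2. p -> b, s -> z / _ Z: no change
surface: optazeduvvar

cell CASE=fe, MOD=lu, KEL=ak, TOR=fe:
underlying: t-tas-da-zu-var
1. f -> v, k -> g, s -> z, t -> d / V _ V: no change
2. p -> b, s -> z / _ Z: fires at position(s) 4: ttazdazuvar
surface: ttazdazuvar


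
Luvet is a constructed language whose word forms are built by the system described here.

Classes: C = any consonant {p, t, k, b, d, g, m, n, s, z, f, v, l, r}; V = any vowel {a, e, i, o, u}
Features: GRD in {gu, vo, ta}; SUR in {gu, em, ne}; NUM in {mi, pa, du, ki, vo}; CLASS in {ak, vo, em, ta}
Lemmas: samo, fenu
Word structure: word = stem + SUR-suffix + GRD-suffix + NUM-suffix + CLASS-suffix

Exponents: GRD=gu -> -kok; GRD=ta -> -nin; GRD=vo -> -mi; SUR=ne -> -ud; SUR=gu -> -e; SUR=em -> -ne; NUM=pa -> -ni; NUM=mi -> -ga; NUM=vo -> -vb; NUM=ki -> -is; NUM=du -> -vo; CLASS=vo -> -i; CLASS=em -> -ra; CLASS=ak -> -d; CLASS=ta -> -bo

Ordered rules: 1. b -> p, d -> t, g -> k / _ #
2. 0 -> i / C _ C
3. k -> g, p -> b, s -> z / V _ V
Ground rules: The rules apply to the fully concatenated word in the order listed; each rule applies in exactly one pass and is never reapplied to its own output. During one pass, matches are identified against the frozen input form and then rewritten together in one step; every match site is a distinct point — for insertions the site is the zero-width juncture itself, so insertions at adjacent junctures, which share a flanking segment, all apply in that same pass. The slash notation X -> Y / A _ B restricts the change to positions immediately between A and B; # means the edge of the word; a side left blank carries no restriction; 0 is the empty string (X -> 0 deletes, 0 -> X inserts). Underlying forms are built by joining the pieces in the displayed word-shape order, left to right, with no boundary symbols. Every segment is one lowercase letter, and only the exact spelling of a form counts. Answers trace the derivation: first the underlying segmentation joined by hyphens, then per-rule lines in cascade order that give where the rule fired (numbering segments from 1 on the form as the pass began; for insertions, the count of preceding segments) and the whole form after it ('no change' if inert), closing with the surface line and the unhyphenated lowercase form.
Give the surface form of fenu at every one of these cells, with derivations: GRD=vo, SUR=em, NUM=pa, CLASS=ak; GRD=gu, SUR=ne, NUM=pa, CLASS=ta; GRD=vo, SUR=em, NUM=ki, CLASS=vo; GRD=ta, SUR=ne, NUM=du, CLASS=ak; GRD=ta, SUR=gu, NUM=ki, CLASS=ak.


cell GRD=vo, SUR=em, NUM=pa, CLASS=ak:
underlying: fenu-ne-mi-ni-d
1. b -> p, d -> t, g -> k / _ #: fires at position(s) 11: fenuneminit
2. 0 -> i / C _ C: no change
3. k -> g, p -> b, s -> z / V _ V: no change
surface: fenuneminit

cell GRD=gu, SUR=ne, NUM=pa, CLASS=ta:
underlying: fenu-ud-kok-ni-bo
1. b -> p, d -> t, g -> k / _ #: no change
2. 0 -> i / C _ C: inserts after position(s) 6, 9: fenuudikokinibo
3. k -> g, p -> b, s -> z / V _ V: fires at position(s) 8, 10: fenuudigoginibo
surface: fenuudigoginibo

cell GRD=vo, SUR=em, NUM=ki, CLASS=vo:
underlying: fenu-ne-mi-is-i
1. b -> p, d -> t, g -> k / _ #: no change
2. 0 -> i / C _ C: no change
3. k -> g, p -> b, s -> z / V _ V: fires at position(s) 10: fenunemiizi
surface: fenunemiizi

cell GRD=ta, SUR=ne, NUM=du, CLASS=ak:
underlying: fenu-ud-nin-vo-d
1. b -> p, d -> t, g -> k / _ #: fires at position(s) 12: fenuudninvot
2. 0 -> i / C _ C: inserts after position(s) 6, 9: fenuudininivot
3. k -> g, p -> b, s -> z / V _ V: no change
surface: fenuudininivot

cell GRD=ta, SUR=gu, NUM=ki, CLASS=ak:
underlying: fenu-e-nin-is-d
1. b -> p, d -> t, g -> k / _ #: fires at position(s) 11: fenueninist
2. 0 -> i / C _ C: inserts after position(s) 10: fenueninisit
3. k -> g, p -> b, s -> z / V _ V: fires at position(s) 10: fenueninizit
surface: fenueninizit


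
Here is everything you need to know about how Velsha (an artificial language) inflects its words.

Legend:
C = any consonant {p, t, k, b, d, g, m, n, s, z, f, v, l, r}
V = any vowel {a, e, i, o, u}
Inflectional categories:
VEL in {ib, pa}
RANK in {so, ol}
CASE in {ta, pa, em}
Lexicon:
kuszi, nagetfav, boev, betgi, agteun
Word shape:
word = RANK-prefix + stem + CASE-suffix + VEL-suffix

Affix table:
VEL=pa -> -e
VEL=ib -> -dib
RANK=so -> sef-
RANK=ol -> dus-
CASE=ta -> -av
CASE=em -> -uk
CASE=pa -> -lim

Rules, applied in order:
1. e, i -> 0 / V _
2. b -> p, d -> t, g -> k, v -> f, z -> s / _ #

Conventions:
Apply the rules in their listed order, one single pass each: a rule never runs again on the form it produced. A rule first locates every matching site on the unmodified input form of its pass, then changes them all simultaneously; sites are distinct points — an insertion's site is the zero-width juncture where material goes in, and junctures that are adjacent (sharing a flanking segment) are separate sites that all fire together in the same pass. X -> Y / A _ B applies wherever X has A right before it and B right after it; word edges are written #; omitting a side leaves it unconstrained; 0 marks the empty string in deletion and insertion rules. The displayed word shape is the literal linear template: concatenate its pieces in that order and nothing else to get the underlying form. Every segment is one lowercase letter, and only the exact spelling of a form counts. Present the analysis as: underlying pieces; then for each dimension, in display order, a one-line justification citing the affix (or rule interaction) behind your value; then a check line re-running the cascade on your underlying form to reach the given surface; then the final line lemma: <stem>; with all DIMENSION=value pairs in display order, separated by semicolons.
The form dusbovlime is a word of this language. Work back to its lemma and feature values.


underlying: dus-boev-lim-e
VEL=pa - signalled by the affix -e
RANK=ol - signalled by the affix dus-
CASE=pa - signalled by the affix -lim
check: dusboevlime -> dusbovlime -> dusbovlime
lemma: boev; VEL=pa; RANK=ol; CASE=pa


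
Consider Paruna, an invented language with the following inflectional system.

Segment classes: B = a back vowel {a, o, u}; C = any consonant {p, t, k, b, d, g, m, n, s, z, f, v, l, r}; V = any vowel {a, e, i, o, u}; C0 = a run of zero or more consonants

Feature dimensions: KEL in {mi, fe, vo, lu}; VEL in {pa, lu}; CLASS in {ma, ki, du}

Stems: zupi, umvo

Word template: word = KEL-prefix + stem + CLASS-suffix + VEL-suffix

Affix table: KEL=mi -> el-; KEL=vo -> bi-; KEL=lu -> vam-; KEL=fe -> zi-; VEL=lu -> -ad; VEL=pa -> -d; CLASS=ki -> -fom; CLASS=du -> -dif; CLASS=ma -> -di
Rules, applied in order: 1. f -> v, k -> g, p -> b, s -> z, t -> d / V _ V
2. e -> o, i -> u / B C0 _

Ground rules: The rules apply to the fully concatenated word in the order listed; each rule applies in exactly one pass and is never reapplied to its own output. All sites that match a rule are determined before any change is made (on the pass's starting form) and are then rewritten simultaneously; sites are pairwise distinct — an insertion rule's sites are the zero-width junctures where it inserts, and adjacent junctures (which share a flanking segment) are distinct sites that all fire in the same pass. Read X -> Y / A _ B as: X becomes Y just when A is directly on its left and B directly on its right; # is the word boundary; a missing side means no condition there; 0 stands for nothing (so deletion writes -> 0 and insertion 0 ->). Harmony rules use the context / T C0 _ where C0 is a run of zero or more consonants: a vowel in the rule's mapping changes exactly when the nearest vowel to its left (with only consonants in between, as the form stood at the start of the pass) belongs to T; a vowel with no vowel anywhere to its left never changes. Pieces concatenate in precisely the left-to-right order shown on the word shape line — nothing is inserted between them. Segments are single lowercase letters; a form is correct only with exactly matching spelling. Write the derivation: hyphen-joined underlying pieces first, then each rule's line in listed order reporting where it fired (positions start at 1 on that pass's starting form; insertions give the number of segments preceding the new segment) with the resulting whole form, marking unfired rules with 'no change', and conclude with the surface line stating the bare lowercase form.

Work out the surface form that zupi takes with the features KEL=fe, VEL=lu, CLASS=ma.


underlying: zi-zupi-di-ad
1. f -> v, k -> g, p -> b, s -> z, t -> d / V _ V: fires at position(s) 5: zizubidiad
2. e -> o, i -> u / B C0 _: fires at position(s) 6: zizubudiad
surface: zizubudiad


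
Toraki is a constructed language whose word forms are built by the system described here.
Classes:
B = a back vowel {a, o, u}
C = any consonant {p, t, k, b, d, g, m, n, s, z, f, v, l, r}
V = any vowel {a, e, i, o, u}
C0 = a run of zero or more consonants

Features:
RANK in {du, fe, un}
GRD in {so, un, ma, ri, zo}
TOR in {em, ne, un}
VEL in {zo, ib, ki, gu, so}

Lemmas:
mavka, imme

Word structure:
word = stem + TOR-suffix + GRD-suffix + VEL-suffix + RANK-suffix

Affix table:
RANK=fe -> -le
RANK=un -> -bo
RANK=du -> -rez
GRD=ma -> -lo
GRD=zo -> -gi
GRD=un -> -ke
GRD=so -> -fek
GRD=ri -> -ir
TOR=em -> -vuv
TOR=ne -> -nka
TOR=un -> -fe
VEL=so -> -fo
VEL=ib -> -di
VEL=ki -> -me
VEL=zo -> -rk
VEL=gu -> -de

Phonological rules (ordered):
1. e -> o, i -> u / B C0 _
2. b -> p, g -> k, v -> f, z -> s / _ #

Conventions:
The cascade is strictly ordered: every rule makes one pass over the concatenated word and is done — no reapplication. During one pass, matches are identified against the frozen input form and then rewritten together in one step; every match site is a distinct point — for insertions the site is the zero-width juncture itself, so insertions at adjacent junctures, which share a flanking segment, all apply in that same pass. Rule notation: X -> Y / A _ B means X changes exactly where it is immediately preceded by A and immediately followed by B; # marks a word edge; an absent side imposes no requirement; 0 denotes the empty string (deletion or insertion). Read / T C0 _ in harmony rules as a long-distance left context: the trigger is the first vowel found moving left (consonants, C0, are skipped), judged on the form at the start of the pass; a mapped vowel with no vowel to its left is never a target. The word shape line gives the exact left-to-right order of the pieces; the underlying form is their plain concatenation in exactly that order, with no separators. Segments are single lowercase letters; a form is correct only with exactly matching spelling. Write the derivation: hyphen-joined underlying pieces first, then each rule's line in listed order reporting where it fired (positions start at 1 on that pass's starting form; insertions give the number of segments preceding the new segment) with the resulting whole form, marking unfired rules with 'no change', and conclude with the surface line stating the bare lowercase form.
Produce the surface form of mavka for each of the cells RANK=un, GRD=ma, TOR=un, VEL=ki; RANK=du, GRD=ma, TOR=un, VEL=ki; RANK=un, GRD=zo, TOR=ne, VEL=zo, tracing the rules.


cell RANK=un, GRD=ma, TOR=un, VEL=ki:
underlying: mavka-fe-lo-me-bo
1. e -> o, i -> u / B C0 _: fires at position(s) 7, 11: mavkafolomobo
2. b -> p, g -> k, v -> f, z -> s / _ #: no change
surface: mavkafolomobo

cell RANK=du, GRD=ma, TOR=un, VEL=ki:
underlying: mavka-fe-lo-me-rez
1. e -> o, i -> u / B C0 _: fires at position(s) 7, 11: mavkafolomorez
2. b -> p, g -> k, v -> f, z -> s / _ #: fires at position(s) 14: mavkafolomores
surface: mavkafolomores

cell RANK=un, GRD=zo, TOR=ne, VEL=zo:
underlying: mavka-nka-gi-rk-bo
1. e -> o, i -> u / B C0 _: fires at position(s) 10: mavkankagurkbo
2. b -> p, g -> k, v -> f, z -> s / _ #: no change
surface: mavkankagurkbo


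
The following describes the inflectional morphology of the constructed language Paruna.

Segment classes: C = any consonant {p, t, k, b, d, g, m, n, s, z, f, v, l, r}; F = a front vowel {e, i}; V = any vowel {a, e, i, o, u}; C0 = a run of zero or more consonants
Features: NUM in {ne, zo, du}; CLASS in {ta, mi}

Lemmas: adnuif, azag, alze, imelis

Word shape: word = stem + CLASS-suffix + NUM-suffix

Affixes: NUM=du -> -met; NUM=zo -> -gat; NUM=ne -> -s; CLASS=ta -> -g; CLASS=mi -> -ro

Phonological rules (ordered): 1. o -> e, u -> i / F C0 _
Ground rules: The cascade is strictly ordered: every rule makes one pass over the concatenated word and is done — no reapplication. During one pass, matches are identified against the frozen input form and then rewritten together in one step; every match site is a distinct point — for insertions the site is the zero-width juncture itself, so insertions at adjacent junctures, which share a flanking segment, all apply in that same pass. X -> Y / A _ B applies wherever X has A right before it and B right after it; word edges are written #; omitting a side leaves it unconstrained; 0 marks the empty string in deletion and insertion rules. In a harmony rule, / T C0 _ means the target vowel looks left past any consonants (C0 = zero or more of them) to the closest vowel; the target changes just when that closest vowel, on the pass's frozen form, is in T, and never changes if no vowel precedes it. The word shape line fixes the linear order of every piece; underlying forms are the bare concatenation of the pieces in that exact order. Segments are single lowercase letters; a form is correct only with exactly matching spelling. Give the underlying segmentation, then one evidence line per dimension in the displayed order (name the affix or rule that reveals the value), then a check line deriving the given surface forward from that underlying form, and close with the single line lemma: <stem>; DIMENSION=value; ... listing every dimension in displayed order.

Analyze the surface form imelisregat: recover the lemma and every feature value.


underlying: imelis-ro-gat
NUM=zo - signalled by the affix -gat
CLASS=mi - signalled by the affix -ro
check: imelisrogat -> imelisregat
lemma: imelis; NUM=zo; CLASS=mi


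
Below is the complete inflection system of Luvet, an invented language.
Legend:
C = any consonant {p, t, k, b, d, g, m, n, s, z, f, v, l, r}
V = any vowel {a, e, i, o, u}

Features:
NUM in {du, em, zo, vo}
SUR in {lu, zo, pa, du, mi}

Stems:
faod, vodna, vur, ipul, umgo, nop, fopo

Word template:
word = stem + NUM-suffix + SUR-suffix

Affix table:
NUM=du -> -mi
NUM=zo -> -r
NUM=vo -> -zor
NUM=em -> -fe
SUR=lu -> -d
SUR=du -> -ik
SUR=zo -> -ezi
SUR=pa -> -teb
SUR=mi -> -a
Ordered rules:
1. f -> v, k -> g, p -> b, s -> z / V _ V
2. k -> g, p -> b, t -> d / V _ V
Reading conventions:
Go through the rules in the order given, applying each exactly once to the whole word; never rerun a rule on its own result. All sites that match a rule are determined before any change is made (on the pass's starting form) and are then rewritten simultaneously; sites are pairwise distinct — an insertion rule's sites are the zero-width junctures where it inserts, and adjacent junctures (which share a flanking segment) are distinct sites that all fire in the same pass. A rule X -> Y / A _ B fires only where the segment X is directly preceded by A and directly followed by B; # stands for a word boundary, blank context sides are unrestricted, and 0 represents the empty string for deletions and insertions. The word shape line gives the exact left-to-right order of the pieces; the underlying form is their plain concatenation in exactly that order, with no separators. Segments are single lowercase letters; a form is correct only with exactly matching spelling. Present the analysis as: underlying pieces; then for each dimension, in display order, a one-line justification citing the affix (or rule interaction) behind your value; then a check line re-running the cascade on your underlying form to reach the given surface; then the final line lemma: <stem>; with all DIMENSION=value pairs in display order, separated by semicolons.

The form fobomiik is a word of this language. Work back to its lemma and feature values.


underlying: fopo-mi-ik
NUM=du - signalled by the affix -mi
SUR=du - signalled by the affix -ik
check: fopomiik -> fobomiik -> fobomiik
lemma: fopo; NUM=du; SUR=du


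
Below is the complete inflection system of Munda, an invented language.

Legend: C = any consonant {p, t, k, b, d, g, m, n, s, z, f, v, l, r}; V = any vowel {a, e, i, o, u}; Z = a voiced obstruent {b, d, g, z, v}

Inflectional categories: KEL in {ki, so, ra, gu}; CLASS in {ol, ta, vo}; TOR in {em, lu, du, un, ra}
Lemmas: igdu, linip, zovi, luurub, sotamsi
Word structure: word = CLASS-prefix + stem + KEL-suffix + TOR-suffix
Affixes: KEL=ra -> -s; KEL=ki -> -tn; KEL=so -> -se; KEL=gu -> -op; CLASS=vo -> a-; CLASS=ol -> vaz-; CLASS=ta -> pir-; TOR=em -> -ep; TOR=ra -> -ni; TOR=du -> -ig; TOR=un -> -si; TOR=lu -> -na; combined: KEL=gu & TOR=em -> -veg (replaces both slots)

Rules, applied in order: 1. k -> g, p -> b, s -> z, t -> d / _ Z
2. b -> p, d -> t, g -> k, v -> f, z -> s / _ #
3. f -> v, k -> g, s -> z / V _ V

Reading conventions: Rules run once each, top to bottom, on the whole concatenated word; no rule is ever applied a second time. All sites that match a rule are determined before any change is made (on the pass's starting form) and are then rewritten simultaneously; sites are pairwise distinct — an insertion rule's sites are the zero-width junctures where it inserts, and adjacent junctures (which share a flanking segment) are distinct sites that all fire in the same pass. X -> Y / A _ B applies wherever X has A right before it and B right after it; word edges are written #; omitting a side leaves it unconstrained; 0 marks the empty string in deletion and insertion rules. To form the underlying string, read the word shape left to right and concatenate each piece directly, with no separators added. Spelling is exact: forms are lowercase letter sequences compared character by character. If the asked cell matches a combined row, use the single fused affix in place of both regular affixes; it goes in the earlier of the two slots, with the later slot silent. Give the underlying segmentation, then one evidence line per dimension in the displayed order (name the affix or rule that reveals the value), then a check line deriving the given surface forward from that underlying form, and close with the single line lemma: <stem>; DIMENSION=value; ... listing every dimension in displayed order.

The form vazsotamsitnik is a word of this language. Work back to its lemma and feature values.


underlying: vaz-sotamsi-tn-ig
KEL=ki - signalled by the affix -tn
CLASS=ol - signalled by the affix vaz-
TOR=du - signalled by the affix -ig
check: vazsotamsitnig -> vazsotamsitnig -> vazsotamsitnik -> vazsotamsitnik
lemma: sotamsi; KEL=ki; CLASS=ol; TOR=du


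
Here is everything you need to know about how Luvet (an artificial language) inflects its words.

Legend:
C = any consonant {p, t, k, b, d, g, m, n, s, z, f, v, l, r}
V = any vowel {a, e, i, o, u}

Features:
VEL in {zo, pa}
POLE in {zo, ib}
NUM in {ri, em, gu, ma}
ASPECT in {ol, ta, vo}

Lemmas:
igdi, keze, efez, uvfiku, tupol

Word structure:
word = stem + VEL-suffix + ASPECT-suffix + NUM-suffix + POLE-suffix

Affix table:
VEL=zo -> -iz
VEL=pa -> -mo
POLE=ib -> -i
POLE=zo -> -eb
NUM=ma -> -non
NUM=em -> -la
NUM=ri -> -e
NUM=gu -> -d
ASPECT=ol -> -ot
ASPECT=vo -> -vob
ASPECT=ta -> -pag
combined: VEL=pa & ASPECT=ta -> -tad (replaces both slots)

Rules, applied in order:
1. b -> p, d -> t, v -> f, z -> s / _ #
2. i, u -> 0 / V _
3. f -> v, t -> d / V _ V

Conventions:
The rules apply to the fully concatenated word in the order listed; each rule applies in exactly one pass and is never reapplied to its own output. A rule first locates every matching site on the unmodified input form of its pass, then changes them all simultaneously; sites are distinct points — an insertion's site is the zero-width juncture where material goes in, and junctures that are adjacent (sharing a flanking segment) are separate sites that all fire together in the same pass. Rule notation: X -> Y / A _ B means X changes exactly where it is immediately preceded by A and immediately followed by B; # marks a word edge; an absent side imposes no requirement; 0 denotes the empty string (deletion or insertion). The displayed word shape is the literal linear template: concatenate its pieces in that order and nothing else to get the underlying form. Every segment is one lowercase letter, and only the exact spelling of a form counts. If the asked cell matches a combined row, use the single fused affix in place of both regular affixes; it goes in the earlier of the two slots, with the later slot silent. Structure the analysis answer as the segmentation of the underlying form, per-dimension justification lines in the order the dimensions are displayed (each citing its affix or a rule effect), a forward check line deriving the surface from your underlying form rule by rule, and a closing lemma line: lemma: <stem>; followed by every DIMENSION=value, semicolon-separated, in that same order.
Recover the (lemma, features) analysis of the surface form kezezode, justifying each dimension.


underlying: keze-iz-ot-e-i
VEL=zo - signalled by the affix -iz
POLE=ib - signalled by the affix -i
NUM=ri - signalled by the affix -e
ASPECT=ol - signalled by the affix -ot
check: kezeizotei -> kezeizotei -> kezezote -> kezezode
lemma: keze; VEL=zo; POLE=ib; NUM=ri; ASPECT=ol


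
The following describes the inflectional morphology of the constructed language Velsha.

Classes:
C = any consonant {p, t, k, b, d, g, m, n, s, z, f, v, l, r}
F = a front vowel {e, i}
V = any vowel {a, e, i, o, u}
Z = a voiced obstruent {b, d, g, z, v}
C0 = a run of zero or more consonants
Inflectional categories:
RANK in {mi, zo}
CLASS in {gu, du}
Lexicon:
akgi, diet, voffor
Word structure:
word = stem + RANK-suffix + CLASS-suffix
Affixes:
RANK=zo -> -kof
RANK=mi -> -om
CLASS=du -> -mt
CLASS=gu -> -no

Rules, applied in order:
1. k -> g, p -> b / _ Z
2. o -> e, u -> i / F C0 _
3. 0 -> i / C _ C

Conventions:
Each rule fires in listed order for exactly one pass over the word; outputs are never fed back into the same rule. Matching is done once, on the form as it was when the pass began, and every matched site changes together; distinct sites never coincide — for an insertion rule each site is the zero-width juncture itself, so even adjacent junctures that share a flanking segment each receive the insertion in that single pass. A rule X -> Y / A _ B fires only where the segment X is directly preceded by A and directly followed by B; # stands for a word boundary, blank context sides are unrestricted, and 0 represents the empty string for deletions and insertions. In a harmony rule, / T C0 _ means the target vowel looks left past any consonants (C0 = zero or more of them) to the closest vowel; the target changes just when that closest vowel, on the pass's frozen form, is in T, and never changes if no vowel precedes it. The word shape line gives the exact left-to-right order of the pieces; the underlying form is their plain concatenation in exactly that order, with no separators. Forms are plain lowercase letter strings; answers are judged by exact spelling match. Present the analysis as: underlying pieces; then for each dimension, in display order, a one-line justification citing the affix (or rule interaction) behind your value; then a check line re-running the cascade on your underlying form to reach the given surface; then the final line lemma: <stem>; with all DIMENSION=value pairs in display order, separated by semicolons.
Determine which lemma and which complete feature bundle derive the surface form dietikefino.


underlying: diet-kof-no
RANK=zo - signalled by the affix -kof
CLASS=gu - signalled by the affix -no
check: dietkofno -> dietkofno -> dietkefno -> dietikefino
lemma: diet; RANK=zo; CLASS=gu


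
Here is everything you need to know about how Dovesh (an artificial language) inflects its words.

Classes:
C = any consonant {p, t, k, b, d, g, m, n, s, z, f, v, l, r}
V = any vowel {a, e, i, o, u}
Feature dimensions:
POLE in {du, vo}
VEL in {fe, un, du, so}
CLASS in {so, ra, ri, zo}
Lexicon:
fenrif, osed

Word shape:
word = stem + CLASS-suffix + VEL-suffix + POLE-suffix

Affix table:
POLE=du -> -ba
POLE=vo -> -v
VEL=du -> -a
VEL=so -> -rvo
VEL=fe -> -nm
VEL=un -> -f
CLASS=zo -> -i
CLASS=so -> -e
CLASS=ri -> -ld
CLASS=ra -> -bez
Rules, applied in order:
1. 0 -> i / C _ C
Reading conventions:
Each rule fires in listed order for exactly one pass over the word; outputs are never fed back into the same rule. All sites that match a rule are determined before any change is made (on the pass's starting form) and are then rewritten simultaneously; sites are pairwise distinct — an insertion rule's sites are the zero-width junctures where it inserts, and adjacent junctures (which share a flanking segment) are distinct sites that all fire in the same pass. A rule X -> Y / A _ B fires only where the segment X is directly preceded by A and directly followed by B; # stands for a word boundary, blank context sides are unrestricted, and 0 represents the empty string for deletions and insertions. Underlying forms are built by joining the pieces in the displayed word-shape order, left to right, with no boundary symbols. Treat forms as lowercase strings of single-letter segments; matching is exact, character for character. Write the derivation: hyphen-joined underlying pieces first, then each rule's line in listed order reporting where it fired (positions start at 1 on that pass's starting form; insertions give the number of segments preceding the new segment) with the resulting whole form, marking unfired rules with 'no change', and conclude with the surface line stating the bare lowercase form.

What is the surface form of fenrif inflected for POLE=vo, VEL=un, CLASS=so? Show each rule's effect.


underlying: fenrif-e-f-v
1. 0 -> i / C _ C: inserts after position(s) 3, 8: fenirifefiv
surface: fenirifefiv


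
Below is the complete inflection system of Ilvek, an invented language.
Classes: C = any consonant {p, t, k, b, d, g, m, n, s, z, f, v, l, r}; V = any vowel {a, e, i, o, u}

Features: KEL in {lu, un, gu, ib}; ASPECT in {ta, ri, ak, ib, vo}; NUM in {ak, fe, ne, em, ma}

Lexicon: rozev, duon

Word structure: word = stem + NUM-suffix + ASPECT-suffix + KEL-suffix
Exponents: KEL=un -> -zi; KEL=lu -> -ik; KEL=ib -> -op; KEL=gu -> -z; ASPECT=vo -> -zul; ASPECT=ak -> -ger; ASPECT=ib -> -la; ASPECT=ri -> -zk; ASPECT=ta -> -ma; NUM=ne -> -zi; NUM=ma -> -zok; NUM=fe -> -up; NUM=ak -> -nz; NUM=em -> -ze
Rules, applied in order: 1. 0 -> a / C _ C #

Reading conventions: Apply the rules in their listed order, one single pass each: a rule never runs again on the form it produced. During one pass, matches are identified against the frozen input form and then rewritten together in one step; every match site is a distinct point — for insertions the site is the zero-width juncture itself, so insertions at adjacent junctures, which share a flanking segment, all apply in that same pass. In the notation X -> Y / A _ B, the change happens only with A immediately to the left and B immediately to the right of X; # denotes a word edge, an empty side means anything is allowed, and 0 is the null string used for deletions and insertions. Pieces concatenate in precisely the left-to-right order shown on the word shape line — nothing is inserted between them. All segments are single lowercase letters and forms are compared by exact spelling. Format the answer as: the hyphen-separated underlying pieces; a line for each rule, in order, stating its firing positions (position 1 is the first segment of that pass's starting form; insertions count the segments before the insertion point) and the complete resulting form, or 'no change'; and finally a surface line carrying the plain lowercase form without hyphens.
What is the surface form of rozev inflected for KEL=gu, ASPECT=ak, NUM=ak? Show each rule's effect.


underlying: rozev-nz-ger-z
1. 0 -> a / C _ C #: inserts after position(s) 10: rozevnzgeraz
surface: rozevnzgeraz


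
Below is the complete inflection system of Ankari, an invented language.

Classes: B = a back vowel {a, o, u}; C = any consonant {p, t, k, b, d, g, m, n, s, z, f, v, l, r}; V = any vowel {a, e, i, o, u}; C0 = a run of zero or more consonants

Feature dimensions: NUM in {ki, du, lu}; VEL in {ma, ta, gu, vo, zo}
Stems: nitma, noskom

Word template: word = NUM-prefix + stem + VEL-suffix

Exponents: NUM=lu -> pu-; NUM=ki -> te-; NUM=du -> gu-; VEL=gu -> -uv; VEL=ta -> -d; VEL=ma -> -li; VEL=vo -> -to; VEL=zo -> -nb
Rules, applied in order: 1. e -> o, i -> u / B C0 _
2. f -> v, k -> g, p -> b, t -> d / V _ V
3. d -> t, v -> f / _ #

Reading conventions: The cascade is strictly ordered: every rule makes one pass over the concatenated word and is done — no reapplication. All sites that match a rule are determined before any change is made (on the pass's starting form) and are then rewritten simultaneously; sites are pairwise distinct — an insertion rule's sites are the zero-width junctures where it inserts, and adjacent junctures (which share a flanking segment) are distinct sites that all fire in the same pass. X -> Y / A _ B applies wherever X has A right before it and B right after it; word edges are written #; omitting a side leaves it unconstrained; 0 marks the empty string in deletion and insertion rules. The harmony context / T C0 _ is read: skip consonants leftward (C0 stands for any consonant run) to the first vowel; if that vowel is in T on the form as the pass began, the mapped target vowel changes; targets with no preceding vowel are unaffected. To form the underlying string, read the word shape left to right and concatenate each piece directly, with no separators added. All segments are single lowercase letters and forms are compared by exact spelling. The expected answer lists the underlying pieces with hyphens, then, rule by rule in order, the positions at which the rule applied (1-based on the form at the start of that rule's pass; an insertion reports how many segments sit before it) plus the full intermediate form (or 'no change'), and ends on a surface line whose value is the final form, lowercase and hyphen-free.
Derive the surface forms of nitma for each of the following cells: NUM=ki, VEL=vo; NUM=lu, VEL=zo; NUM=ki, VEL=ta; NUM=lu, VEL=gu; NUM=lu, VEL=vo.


cell NUM=ki, VEL=vo:
underlying: te-nitma-to
1. e -> o, i -> u / B C0 _: no change
2. f -> v, k -> g, p -> b, t -> d / V _ V: fires at position(s) 8: tenitmado
3. d -> t, v -> f / _ #: no change
surface: tenitmado

cell NUM=lu, VEL=zo:
underlying: pu-nitma-nb
1. e -> o, i -> u / B C0 _: fires at position(s) 4: punutmanb
2. f -> v, k -> g, p -> b, t -> d / V _ V: no change
3. d -> t, v -> f / _ #: no change
surface: punutmanb

cell NUM=ki, VEL=ta:
underlying: te-nitma-d
1. e -> o, i -> u / B C0 _: no change
2. f -> v, k -> g, p -> b, t -> d / V _ V: no change
3. d -> t, v -> f / _ #: fires at position(s) 8: tenitmat
surface: tenitmat

cell NUM=lu, VEL=gu:
underlying: pu-nitma-uv
1. e -> o, i -> u / B C0 _: fires at position(s) 4: punutmauv
2. f -> v, k -> g, p -> b, t -> d / V _ V: no change
3. d -> t, v -> f / _ #: fires at position(s) 9: punutmauf
surface: punutmauf

cell NUM=lu, VEL=vo:
underlying: pu-nitma-to
1. e -> o, i -> u / B C0 _: fires at position(s) 4: punutmato
2. f -> v, k -> g, p -> b, t -> d / V _ V: fires at position(s) 8: punutmado
3. d -> t, v -> f / _ #: no change
surface: punutmado


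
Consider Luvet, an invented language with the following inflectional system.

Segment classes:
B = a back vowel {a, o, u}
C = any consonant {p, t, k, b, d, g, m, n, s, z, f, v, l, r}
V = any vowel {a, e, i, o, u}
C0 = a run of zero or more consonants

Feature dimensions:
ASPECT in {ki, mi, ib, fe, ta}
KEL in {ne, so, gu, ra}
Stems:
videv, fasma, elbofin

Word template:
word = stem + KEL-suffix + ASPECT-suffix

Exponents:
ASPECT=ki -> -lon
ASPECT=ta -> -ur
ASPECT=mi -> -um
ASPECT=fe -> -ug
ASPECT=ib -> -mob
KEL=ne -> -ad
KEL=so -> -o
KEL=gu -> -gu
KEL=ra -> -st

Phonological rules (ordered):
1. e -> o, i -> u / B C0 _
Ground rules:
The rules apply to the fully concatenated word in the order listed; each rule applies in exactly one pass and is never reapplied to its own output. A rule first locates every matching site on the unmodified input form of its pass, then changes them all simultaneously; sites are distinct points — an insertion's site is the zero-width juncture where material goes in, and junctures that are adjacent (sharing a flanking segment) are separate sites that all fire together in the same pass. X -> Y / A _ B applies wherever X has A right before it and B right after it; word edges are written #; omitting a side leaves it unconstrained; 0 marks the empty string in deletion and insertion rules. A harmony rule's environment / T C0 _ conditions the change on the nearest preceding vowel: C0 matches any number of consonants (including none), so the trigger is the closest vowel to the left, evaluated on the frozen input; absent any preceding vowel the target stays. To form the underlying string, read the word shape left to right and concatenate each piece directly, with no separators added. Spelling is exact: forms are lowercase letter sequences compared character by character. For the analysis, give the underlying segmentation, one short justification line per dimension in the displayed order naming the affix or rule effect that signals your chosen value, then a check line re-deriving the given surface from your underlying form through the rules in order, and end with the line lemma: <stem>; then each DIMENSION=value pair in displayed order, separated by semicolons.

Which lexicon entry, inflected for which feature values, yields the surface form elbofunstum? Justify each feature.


underlying: elbofin-st-um
ASPECT=mi - signalled by the affix -um
KEL=ra - signalled by the affix -st
check: elbofinstum -> elbofunstum
lemma: elbofin; ASPECT=mi; KEL=ra


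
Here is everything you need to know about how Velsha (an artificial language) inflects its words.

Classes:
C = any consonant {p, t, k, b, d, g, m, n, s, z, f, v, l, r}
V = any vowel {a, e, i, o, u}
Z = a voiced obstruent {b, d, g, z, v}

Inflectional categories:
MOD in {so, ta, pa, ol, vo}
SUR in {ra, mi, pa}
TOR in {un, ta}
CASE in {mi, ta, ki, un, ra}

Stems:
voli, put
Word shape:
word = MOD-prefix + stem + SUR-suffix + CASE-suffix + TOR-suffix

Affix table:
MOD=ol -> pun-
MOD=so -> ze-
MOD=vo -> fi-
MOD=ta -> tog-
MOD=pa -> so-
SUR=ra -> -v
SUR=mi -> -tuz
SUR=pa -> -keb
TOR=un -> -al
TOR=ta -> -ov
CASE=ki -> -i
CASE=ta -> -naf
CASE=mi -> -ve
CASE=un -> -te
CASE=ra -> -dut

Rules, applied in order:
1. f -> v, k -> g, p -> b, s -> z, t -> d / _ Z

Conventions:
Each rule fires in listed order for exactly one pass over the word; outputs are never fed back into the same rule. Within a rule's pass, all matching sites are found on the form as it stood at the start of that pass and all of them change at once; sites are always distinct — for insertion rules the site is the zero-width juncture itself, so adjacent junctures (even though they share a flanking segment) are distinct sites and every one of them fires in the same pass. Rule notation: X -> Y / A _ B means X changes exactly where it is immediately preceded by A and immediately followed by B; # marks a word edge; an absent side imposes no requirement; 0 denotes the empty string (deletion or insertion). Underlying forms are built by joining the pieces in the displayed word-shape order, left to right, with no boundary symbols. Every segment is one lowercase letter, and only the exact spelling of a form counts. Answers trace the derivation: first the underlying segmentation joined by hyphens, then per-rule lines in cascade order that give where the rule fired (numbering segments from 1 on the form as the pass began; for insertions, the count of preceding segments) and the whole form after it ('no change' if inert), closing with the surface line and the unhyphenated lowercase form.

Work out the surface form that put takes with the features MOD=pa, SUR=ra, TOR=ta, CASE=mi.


underlying: so-put-v-ve-ov
1. f -> v, k -> g, p -> b, s -> z, t -> d / _ Z: fires at position(s) 5: sopudvveov
surface: sopudvveov


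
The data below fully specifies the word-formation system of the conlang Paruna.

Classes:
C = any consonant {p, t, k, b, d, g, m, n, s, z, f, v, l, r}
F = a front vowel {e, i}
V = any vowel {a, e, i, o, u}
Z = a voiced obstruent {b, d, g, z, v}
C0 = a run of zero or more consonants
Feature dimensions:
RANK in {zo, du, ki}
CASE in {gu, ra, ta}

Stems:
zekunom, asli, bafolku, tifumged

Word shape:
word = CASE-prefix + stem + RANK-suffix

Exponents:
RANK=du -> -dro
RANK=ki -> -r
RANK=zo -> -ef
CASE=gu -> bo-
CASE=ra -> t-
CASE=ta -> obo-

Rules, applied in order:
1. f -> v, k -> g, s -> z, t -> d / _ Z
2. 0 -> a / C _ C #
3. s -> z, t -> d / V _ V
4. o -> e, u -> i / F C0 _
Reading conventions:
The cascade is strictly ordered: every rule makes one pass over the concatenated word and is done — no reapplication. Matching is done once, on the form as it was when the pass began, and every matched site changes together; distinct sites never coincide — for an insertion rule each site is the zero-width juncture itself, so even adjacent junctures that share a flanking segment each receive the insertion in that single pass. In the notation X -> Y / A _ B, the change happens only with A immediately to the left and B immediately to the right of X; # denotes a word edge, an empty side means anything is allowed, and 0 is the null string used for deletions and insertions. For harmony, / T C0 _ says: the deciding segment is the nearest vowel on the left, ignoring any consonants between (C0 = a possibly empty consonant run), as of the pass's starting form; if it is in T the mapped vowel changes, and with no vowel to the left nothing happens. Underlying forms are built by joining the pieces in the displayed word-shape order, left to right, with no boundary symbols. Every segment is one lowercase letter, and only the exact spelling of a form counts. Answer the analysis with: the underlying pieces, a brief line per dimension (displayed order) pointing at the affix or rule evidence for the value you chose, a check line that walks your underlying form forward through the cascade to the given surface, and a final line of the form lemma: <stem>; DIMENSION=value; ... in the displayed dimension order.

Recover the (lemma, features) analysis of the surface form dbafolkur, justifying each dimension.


underlying: t-bafolku-r
RANK=ki - signalled by the affix -r
CASE=ra - signalled by the affix t-
check: tbafolkur -> dbafolkur -> dbafolkur -> dbafolkur -> dbafolkur
lemma: bafolku; RANK=ki; CASE=ra
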